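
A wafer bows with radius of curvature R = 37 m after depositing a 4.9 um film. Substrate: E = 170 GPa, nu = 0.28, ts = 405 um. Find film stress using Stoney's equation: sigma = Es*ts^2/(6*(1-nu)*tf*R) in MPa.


Step 1: Compute numerator: Es * ts^2 = 170 * 405^2 = 27884250 (GPa*um^2)
Step 2: Compute denominator (R in um): 6*(1-nu)*tf*R = 6*0.72*4.9*37e6 = 783216000.0 (um^2)
Step 3: sigma (GPa) = 27884250 / 783216000.0 = 3.5602e-02 GPa
Step 4: Convert to MPa (x1000): sigma = 35.6 MPa


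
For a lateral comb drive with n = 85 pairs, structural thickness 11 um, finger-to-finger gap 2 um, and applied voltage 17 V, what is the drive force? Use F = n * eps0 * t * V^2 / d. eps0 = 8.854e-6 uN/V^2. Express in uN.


Step 1: Parameters: n=85, eps0=8.854e-6 uN/V^2, t=11 um, V=17 V, d=2 um
Step 2: V^2 = 289
Step 3: F = 85 * 8.854e-6 * 11 * 289 / 2
F = 1.196 uN


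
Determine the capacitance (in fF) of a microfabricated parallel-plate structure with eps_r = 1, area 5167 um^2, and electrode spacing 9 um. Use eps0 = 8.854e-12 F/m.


Step 1: Convert area to m^2: A = 5167e-12 m^2
Step 2: Convert gap to m: d = 9e-6 m
Step 3: C = eps0 * eps_r * A / d
C = 8.854e-12 * 1 * 5167e-12 / 9e-6
Step 4: Convert to fF (multiply by 1e15).
C = 5.08 fF


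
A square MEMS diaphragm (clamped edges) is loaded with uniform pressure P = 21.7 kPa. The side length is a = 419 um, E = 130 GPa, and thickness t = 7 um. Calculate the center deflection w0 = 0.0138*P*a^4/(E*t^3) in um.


Step 1: Convert pressure to compatible units (E is in GPa, so P in GPa).
P = 21.7 kPa = 21.7e-6 GPa
Step 2: Compute numerator: 0.0138 * P * a^4.
a^4 = 419^4 = 30821664721
numerator = 0.0138 * 21.7e-6 * 30821664721 = 9.2299e+03
Step 3: Compute denominator: E * t^3 = 130 * 7^3 = 44590
Step 4: w0 = numerator / denominator = 9.2299e+03 / 44590 = 0.207 um


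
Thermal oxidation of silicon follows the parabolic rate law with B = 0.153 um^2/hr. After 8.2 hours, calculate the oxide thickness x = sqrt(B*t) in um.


Step 1: Compute B*t = 0.153 * 8.2 = 1.2546
Step 2: x = sqrt(1.2546)
x = 1.12 um


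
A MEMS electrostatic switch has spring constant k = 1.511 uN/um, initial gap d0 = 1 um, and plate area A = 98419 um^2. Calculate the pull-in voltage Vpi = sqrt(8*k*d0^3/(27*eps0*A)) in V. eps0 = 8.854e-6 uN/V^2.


Step 1: Compute numerator: 8 * k * d0^3 = 8 * 1.511 * 1^3 = 12.088
Step 2: Compute denominator: 27 * eps0 * A = 27 * 8.854e-6 * 98419 = 23.527849
Step 3: Vpi = sqrt(12.088 / 23.527849)
Vpi = 0.72 V


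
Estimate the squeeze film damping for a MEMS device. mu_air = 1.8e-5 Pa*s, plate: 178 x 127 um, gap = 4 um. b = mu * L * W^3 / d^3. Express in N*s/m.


Step 1: Convert to SI.
L = 178e-6 m, W = 127e-6 m, d = 4e-6 m
Step 2: W^3 = (127e-6)^3 = 2.05e-12 m^3
Step 3: d^3 = (4e-6)^3 = 6.40e-17 m^3
Step 4: b = 1.8e-5 * 178e-6 * 2.05e-12 / 6.40e-17
b = 1.03e-04 N*s/m


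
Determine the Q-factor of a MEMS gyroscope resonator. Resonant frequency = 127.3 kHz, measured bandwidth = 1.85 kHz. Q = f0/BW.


Step 1: Q = f0 / bandwidth
Step 2: Q = 127.3 / 1.85
Q = 68.8


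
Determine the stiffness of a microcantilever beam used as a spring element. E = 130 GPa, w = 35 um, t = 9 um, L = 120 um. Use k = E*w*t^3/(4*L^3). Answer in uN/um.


Step 1: Convert E to consistent units (1 GPa = 1000 uN/um^2).
E = 130 GPa = 130000 uN/um^2
Step 2: Compute t^3 = 9^3 = 729
Step 3: Compute L^3 = 120^3 = 1728000
Step 4: k = 130000 * 35 * 729 / (4 * 1728000)
k = 479.8828 uN/um


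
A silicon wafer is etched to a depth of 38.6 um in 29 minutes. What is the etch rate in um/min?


Step 1: Etch rate = depth / time
Step 2: rate = 38.6 / 29
rate = 1.331 um/min


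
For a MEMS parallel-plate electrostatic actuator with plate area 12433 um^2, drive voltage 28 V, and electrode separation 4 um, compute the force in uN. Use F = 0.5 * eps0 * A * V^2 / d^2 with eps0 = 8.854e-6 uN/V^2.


Step 1: Identify parameters.
eps0 = 8.854e-6 uN/V^2, A = 12433 um^2, V = 28 V, d = 4 um
Step 2: Compute V^2 = 28^2 = 784
Step 3: Compute d^2 = 4^2 = 16
Step 4: F = 0.5 * 8.854e-6 * 12433 * 784 / 16
F = 2.697 uN


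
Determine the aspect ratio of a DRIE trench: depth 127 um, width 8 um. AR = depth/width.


Step 1: AR = depth / width
Step 2: AR = 127 / 8
AR = 15.9


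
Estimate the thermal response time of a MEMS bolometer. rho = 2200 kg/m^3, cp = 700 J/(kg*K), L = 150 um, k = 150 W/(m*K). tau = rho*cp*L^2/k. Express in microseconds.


Step 1: Convert L to m: L = 150e-6 m
Step 2: L^2 = (150e-6)^2 = 2.25e-08 m^2
Step 3: tau = 2200 * 700 * 2.25e-08 / 150 = 2.31e-04 s
Step 4: Convert to microseconds (multiply by 1e6).
tau = 231.0 us


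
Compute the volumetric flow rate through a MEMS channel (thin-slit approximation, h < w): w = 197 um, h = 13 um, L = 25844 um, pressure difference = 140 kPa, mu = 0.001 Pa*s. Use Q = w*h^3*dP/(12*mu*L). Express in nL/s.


Step 1: Convert all dimensions to SI (meters).
w = 197e-6 m, h = 13e-6 m, L = 25844e-6 m, dP = 140e3 Pa
Step 2: Q = w * h^3 * dP / (12 * mu * L)
Q = 197e-6 * (13e-6)^3 * 140e3 / (12 * 0.001 * 25844e-6) = 1.9538146e-10 m^3/s
Step 3: Convert Q from m^3/s to nL/s (1 m^3 = 1e12 nL, so multiply by 1e12).
Q = 195.381 nL/s


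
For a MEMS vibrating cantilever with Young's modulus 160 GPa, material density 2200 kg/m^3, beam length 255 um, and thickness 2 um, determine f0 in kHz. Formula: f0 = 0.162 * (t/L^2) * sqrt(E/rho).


Step 1: Convert units to SI.
t_SI = 2e-6 m, L_SI = 255e-6 m
Step 2: Calculate sqrt(E/rho).
sqrt(160e9 / 2200) = 8528.03 m/s
Step 3: Compute f0.
f0 = 0.162 * 2e-6 / (255e-6)^2 * 8528.03 = 42492.6 Hz = 42.49 kHz


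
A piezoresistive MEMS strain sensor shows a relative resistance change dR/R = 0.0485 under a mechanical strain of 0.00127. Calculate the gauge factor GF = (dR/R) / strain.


Step 1: Identify values.
dR/R = 0.0485, strain = 0.00127
Step 2: GF = (dR/R) / strain = 0.0485 / 0.00127
GF = 38.2


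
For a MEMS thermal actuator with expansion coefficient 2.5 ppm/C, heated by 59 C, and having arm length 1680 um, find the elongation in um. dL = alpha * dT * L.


Step 1: Convert CTE: alpha = 2.5 ppm/C = 2.5e-6 /C
Step 2: dL = 2.5e-6 * 59 * 1680
dL = 0.2478 um


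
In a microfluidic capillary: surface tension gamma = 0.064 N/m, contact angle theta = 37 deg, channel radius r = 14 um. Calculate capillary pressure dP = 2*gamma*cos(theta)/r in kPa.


Step 1: cos(37 deg) = 0.7986
Step 2: Convert r to m: r = 14e-6 m
Step 3: dP = 2 * 0.064 * 0.7986 / 14e-6 = 7301.5 Pa
Step 4: Convert Pa to kPa (divide by 1000).
dP = 7.3 kPa


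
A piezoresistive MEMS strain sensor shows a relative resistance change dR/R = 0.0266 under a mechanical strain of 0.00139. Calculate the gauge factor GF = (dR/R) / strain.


Step 1: Identify values.
dR/R = 0.0266, strain = 0.00139
Step 2: GF = (dR/R) / strain = 0.0266 / 0.00139
GF = 19.1


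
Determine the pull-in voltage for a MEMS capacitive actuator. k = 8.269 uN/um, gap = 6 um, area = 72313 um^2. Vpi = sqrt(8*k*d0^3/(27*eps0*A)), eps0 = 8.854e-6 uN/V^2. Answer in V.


Step 1: Compute numerator: 8 * k * d0^3 = 8 * 8.269 * 6^3 = 14288.832
Step 2: Compute denominator: 27 * eps0 * A = 27 * 8.854e-6 * 72313 = 17.287001
Step 3: Vpi = sqrt(14288.832 / 17.287001)
Vpi = 28.75 V


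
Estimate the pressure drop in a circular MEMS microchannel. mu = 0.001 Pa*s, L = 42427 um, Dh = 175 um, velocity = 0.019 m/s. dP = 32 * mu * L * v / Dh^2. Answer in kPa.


Step 1: Convert to SI: L = 42427e-6 m, Dh = 175e-6 m
Step 2: dP = 32 * 0.001 * 42427e-6 * 0.019 / (175e-6)^2
Step 3: dP = 842.31 Pa
Step 4: Convert to kPa: dP = 0.84 kPa


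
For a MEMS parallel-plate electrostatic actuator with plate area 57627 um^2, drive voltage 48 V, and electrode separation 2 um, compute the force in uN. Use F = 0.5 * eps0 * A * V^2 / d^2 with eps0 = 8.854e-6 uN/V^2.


Step 1: Identify parameters.
eps0 = 8.854e-6 uN/V^2, A = 57627 um^2, V = 48 V, d = 2 um
Step 2: Compute V^2 = 48^2 = 2304
Step 3: Compute d^2 = 2^2 = 4
Step 4: F = 0.5 * 8.854e-6 * 57627 * 2304 / 4
F = 146.946 uN


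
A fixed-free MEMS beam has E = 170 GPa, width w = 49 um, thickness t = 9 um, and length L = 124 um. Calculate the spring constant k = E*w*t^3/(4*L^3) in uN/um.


Step 1: Convert E to consistent units (1 GPa = 1000 uN/um^2).
E = 170 GPa = 170000 uN/um^2
Step 2: Compute t^3 = 9^3 = 729
Step 3: Compute L^3 = 124^3 = 1906624
Step 4: k = 170000 * 49 * 729 / (4 * 1906624)
k = 796.2464 uN/um


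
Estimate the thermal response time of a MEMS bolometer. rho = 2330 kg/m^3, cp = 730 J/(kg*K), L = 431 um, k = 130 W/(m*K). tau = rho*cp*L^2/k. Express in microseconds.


Step 1: Convert L to m: L = 431e-6 m
Step 2: L^2 = (431e-6)^2 = 1.85761e-07 m^2
Step 3: tau = 2330 * 730 * 1.85761e-07 / 130 = 2.43046835e-03 s
Step 4: Convert to microseconds (multiply by 1e6).
tau = 2430.468 us


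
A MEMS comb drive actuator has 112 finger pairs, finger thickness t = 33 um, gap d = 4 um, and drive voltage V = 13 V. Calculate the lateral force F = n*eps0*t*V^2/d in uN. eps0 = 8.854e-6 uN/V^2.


Step 1: Parameters: n=112, eps0=8.854e-6 uN/V^2, t=33 um, V=13 V, d=4 um
Step 2: V^2 = 169
Step 3: F = 112 * 8.854e-6 * 33 * 169 / 4
F = 1.383 uN


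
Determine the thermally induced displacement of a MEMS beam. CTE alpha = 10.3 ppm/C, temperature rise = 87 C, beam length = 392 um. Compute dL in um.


Step 1: Convert CTE: alpha = 10.3 ppm/C = 10.3e-6 /C
Step 2: dL = 10.3e-6 * 87 * 392
dL = 0.3513 um


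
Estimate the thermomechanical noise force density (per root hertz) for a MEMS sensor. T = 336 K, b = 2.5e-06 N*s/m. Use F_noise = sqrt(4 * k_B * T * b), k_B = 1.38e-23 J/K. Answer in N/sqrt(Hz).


Step 1: Compute 4 * k_B * T * b
= 4 * 1.38e-23 * 336 * 2.5e-06
= 4.6368e-26 N^2/Hz
Step 2: F_noise = sqrt(4.6368e-26)
F_noise = 2.15e-13 N/sqrt(Hz)


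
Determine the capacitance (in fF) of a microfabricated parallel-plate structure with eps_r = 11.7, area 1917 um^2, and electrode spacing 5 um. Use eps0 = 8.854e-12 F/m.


Step 1: Convert area to m^2: A = 1917e-12 m^2
Step 2: Convert gap to m: d = 5e-6 m
Step 3: C = eps0 * eps_r * A / d
C = 8.854e-12 * 11.7 * 1917e-12 / 5e-6
Step 4: Convert to fF (multiply by 1e15).
C = 39.72 fF


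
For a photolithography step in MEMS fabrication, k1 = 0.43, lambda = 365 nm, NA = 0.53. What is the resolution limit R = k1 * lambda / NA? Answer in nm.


Step 1: Identify values: k1 = 0.43, lambda = 365 nm, NA = 0.53
Step 2: R = k1 * lambda / NA
R = 0.43 * 365 / 0.53
R = 296.1 nm


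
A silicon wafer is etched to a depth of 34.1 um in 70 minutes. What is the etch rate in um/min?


Step 1: Etch rate = depth / time
Step 2: rate = 34.1 / 70
rate = 0.487 um/min


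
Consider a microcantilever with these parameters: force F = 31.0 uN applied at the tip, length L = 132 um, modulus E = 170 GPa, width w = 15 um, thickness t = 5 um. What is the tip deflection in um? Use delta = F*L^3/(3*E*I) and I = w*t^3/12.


Step 1: Calculate the second moment of area.
I = w * t^3 / 12 = 15 * 5^3 / 12 = 156.25 um^4
Step 2: Convert E to consistent units (1 GPa = 1000 uN/um^2).
E = 170 GPa = 170000 uN/um^2
Step 3: Calculate tip deflection.
delta = F * L^3 / (3 * E * I)
delta = 31.0 * 132^3 / (3 * 170000 * 156.25)
delta = 0.8947 um


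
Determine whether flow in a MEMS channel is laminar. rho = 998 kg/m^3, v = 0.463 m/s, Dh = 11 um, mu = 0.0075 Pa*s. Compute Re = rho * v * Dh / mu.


Step 1: Convert Dh to meters: Dh = 11e-6 m
Step 2: Re = rho * v * Dh / mu
Re = 998 * 0.463 * 11e-6 / 0.0075
Re = 0.678
Since Re = 0.678 is below ~2300, the flow is laminar.


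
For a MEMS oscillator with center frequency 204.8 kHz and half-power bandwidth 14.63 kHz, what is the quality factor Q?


Step 1: Q = f0 / bandwidth
Step 2: Q = 204.8 / 14.63
Q = 14.0


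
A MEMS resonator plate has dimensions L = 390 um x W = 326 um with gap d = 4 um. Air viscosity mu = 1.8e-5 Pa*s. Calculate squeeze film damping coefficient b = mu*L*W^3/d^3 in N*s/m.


Step 1: Convert to SI.
L = 390e-6 m, W = 326e-6 m, d = 4e-6 m
Step 2: W^3 = (326e-6)^3 = 3.46e-11 m^3
Step 3: d^3 = (4e-6)^3 = 6.40e-17 m^3
Step 4: b = 1.8e-5 * 390e-6 * 3.46e-11 / 6.40e-17
b = 3.80e-03 N*s/m


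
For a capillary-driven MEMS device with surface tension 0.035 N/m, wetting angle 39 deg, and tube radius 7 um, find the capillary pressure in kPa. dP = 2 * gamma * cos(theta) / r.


Step 1: cos(39 deg) = 0.7771
Step 2: Convert r to m: r = 7e-6 m
Step 3: dP = 2 * 0.035 * 0.7771 / 7e-6 = 7771.0 Pa
Step 4: Convert Pa to kPa (divide by 1000).
dP = 7.77 kPa


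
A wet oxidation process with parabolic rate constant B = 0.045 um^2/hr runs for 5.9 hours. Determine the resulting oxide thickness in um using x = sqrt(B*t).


Step 1: Compute B*t = 0.045 * 5.9 = 0.2655
Step 2: x = sqrt(0.2655)
x = 0.515 um


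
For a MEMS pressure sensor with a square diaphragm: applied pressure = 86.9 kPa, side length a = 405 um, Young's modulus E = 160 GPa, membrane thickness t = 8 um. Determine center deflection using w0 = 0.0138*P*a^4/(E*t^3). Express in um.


Step 1: Convert pressure to compatible units (E is in GPa, so P in GPa).
P = 86.9 kPa = 86.9e-6 GPa
Step 2: Compute numerator: 0.0138 * P * a^4.
a^4 = 405^4 = 26904200625
numerator = 0.0138 * 86.9e-6 * 26904200625 = 3.22641e+04
Step 3: Compute denominator: E * t^3 = 160 * 8^3 = 81920
Step 4: w0 = numerator / denominator = 3.22641e+04 / 81920 = 0.3938 um


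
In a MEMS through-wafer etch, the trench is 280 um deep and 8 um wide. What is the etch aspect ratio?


Step 1: AR = depth / width
Step 2: AR = 280 / 8
AR = 35.0


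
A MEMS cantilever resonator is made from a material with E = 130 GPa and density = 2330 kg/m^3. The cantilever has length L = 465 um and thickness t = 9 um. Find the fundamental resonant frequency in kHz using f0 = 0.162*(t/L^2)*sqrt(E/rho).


Step 1: Convert units to SI.
t_SI = 9e-6 m, L_SI = 465e-6 m
Step 2: Calculate sqrt(E/rho).
sqrt(130e9 / 2330) = 7469.54 m/s
Step 3: Compute f0.
f0 = 0.162 * 9e-6 / (465e-6)^2 * 7469.54 = 50366.9 Hz = 50.37 kHz


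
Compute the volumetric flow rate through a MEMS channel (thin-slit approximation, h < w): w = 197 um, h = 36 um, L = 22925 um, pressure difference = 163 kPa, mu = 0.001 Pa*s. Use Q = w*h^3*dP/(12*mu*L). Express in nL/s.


Step 1: Convert all dimensions to SI (meters).
w = 197e-6 m, h = 36e-6 m, L = 22925e-6 m, dP = 163e3 Pa
Step 2: Q = w * h^3 * dP / (12 * mu * L)
Q = 197e-6 * (36e-6)^3 * 163e3 / (12 * 0.001 * 22925e-6) = 5.44591354e-09 m^3/s
Step 3: Convert Q from m^3/s to nL/s (1 m^3 = 1e12 nL, so multiply by 1e12).
Q = 5445.914 nL/s


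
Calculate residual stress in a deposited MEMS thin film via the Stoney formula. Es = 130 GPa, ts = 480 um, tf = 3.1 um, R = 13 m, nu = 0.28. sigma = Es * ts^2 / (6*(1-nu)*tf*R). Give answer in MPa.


Step 1: Compute numerator: Es * ts^2 = 130 * 480^2 = 29952000 (GPa*um^2)
Step 2: Compute denominator (R in um): 6*(1-nu)*tf*R = 6*0.72*3.1*13e6 = 174096000.0 (um^2)
Step 3: sigma (GPa) = 29952000 / 174096000.0 = 1.72043e-01 GPa
Step 4: Convert to MPa (x1000): sigma = 172.0 MPa


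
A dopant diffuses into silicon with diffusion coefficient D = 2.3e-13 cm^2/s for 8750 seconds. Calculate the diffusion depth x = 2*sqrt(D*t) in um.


Step 1: Compute D*t = 2.3e-13 * 8750 = 2.0125e-09 cm^2
Step 2: sqrt(D*t) = 4.4861e-05 cm
Step 3: x = 2 * 4.4861e-05 cm = 8.9722e-05 cm
Step 4: Convert to um (1 cm = 1e4 um): x = 0.897 um


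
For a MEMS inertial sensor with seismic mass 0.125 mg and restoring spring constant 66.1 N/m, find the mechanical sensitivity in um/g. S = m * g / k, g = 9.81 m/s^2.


Step 1: Convert mass: m = 0.125 mg = 1.25e-07 kg
Step 2: S = m * g / k = 1.25e-07 * 9.81 / 66.1
Step 3: S = 1.86e-08 m/g
Step 4: Convert to um/g: S = 0.019 um/g


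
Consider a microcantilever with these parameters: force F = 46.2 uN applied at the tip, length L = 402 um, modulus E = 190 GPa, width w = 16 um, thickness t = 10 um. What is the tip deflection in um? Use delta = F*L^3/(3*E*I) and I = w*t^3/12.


Step 1: Calculate the second moment of area.
I = w * t^3 / 12 = 16 * 10^3 / 12 = 1333.3333 um^4
Step 2: Convert E to consistent units (1 GPa = 1000 uN/um^2).
E = 190 GPa = 190000 uN/um^2
Step 3: Calculate tip deflection.
delta = F * L^3 / (3 * E * I)
delta = 46.2 * 402^3 / (3 * 190000 * 1333.3333)
delta = 3.9492 um


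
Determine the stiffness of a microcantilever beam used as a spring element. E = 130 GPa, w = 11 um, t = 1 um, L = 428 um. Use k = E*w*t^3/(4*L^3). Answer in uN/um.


Step 1: Convert E to consistent units (1 GPa = 1000 uN/um^2).
E = 130 GPa = 130000 uN/um^2
Step 2: Compute t^3 = 1^3 = 1
Step 3: Compute L^3 = 428^3 = 78402752
Step 4: k = 130000 * 11 * 1 / (4 * 78402752)
k = 0.0046 uN/um


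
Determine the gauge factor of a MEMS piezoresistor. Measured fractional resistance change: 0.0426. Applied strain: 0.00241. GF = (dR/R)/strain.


Step 1: Identify values.
dR/R = 0.0426, strain = 0.00241
Step 2: GF = (dR/R) / strain = 0.0426 / 0.00241
GF = 17.7


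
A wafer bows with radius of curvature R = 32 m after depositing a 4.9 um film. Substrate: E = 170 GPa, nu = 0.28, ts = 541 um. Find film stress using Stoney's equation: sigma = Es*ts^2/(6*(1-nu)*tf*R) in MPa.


Step 1: Compute numerator: Es * ts^2 = 170 * 541^2 = 49755770 (GPa*um^2)
Step 2: Compute denominator (R in um): 6*(1-nu)*tf*R = 6*0.72*4.9*32e6 = 677376000.0 (um^2)
Step 3: sigma (GPa) = 49755770 / 677376000.0 = 7.3454e-02 GPa
Step 4: Convert to MPa (x1000): sigma = 73.5 MPa


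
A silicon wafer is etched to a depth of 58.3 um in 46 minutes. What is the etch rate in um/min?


Step 1: Etch rate = depth / time
Step 2: rate = 58.3 / 46
rate = 1.267 um/min


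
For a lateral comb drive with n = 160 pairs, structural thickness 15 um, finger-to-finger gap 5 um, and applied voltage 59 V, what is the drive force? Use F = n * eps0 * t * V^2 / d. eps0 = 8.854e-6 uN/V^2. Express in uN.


Step 1: Parameters: n=160, eps0=8.854e-6 uN/V^2, t=15 um, V=59 V, d=5 um
Step 2: V^2 = 3481
Step 3: F = 160 * 8.854e-6 * 15 * 3481 / 5
F = 14.794 uN


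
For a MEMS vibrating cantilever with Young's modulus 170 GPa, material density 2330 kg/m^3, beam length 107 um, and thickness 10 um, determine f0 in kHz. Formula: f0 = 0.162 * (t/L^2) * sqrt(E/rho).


Step 1: Convert units to SI.
t_SI = 10e-6 m, L_SI = 107e-6 m
Step 2: Calculate sqrt(E/rho).
sqrt(170e9 / 2330) = 8541.74 m/s
Step 3: Compute f0.
f0 = 0.162 * 10e-6 / (107e-6)^2 * 8541.74 = 1208631.2 Hz = 1208.63 kHz


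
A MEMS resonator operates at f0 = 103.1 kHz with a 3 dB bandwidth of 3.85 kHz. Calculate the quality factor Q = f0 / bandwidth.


Step 1: Q = f0 / bandwidth
Step 2: Q = 103.1 / 3.85
Q = 26.8


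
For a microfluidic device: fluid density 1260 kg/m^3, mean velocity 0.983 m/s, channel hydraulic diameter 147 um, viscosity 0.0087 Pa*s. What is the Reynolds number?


Step 1: Convert Dh to meters: Dh = 147e-6 m
Step 2: Re = rho * v * Dh / mu
Re = 1260 * 0.983 * 147e-6 / 0.0087
Re = 20.928


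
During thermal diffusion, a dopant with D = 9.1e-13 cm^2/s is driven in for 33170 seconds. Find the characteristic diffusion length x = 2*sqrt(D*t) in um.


Step 1: Compute D*t = 9.1e-13 * 33170 = 3.01847e-08 cm^2
Step 2: sqrt(D*t) = 1.73737e-04 cm
Step 3: x = 2 * 1.73737e-04 cm = 3.47474e-04 cm
Step 4: Convert to um (1 cm = 1e4 um): x = 3.475 um


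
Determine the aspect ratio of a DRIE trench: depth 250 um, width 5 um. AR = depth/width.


Step 1: AR = depth / width
Step 2: AR = 250 / 5
AR = 50.0


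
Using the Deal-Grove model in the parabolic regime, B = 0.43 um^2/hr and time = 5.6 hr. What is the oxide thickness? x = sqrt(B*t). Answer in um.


Step 1: Compute B*t = 0.43 * 5.6 = 2.408
Step 2: x = sqrt(2.408)
x = 1.552 um


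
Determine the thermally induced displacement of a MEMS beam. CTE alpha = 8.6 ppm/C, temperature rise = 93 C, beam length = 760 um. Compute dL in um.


Step 1: Convert CTE: alpha = 8.6 ppm/C = 8.6e-6 /C
Step 2: dL = 8.6e-6 * 93 * 760
dL = 0.6078 um


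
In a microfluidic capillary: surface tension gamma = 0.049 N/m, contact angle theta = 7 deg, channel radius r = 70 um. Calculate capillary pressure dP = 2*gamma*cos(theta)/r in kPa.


Step 1: cos(7 deg) = 0.9925
Step 2: Convert r to m: r = 70e-6 m
Step 3: dP = 2 * 0.049 * 0.9925 / 70e-6 = 1389.5 Pa
Step 4: Convert Pa to kPa (divide by 1000).
dP = 1.39 kPa


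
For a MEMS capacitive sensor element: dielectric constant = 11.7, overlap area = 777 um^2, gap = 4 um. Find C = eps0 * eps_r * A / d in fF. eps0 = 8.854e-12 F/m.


Step 1: Convert area to m^2: A = 777e-12 m^2
Step 2: Convert gap to m: d = 4e-6 m
Step 3: C = eps0 * eps_r * A / d
C = 8.854e-12 * 11.7 * 777e-12 / 4e-6
Step 4: Convert to fF (multiply by 1e15).
C = 20.12 fF


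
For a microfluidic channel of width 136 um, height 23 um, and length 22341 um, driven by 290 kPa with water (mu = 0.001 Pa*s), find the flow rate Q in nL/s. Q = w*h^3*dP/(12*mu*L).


Step 1: Convert all dimensions to SI (meters).
w = 136e-6 m, h = 23e-6 m, L = 22341e-6 m, dP = 290e3 Pa
Step 2: Q = w * h^3 * dP / (12 * mu * L)
Q = 136e-6 * (23e-6)^3 * 290e3 / (12 * 0.001 * 22341e-6) = 1.78993211e-09 m^3/s
Step 3: Convert Q from m^3/s to nL/s (1 m^3 = 1e12 nL, so multiply by 1e12).
Q = 1789.932 nL/s


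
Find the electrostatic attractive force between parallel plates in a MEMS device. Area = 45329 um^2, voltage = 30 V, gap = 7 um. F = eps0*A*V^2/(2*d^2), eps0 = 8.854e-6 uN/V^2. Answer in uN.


Step 1: Identify parameters.
eps0 = 8.854e-6 uN/V^2, A = 45329 um^2, V = 30 V, d = 7 um
Step 2: Compute V^2 = 30^2 = 900
Step 3: Compute d^2 = 7^2 = 49
Step 4: F = 0.5 * 8.854e-6 * 45329 * 900 / 49
F = 3.686 uN


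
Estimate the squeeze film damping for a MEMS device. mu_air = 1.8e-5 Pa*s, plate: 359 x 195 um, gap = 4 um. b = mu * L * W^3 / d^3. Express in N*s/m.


Step 1: Convert to SI.
L = 359e-6 m, W = 195e-6 m, d = 4e-6 m
Step 2: W^3 = (195e-6)^3 = 7.41e-12 m^3
Step 3: d^3 = (4e-6)^3 = 6.40e-17 m^3
Step 4: b = 1.8e-5 * 359e-6 * 7.41e-12 / 6.40e-17
b = 7.49e-04 N*s/m


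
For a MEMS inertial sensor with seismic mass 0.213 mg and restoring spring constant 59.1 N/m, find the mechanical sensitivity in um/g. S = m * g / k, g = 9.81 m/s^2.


Step 1: Convert mass: m = 0.213 mg = 2.13e-07 kg
Step 2: S = m * g / k = 2.13e-07 * 9.81 / 59.1
Step 3: S = 3.54e-08 m/g
Step 4: Convert to um/g: S = 0.035 um/g


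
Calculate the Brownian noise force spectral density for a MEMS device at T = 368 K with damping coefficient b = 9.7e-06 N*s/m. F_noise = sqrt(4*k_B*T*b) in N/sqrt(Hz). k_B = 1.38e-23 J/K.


Step 1: Compute 4 * k_B * T * b
= 4 * 1.38e-23 * 368 * 9.7e-06
= 1.9704e-25 N^2/Hz
Step 2: F_noise = sqrt(1.9704e-25)
F_noise = 4.44e-13 N/sqrt(Hz)


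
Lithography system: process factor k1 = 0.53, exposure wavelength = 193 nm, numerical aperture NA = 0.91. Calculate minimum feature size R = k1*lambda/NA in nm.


Step 1: Identify values: k1 = 0.53, lambda = 193 nm, NA = 0.91
Step 2: R = k1 * lambda / NA
R = 0.53 * 193 / 0.91
R = 112.4 nm


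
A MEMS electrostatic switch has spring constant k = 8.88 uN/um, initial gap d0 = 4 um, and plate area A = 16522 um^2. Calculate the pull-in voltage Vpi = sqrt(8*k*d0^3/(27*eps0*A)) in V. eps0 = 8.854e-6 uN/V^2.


Step 1: Compute numerator: 8 * k * d0^3 = 8 * 8.88 * 4^3 = 4546.56
Step 2: Compute denominator: 27 * eps0 * A = 27 * 8.854e-6 * 16522 = 3.949716
Step 3: Vpi = sqrt(4546.56 / 3.949716)
Vpi = 33.93 V


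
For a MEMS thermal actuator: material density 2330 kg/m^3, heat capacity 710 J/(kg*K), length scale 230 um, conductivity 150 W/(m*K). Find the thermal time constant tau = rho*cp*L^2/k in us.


Step 1: Convert L to m: L = 230e-6 m
Step 2: L^2 = (230e-6)^2 = 5.29e-08 m^2
Step 3: tau = 2330 * 710 * 5.29e-08 / 150 = 5.8341647e-04 s
Step 4: Convert to microseconds (multiply by 1e6).
tau = 583.416 us


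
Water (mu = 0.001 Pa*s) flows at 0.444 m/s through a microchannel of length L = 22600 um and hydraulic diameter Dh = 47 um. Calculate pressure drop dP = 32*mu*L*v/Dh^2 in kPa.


Step 1: Convert to SI: L = 22600e-6 m, Dh = 47e-6 m
Step 2: dP = 32 * 0.001 * 22600e-6 * 0.444 / (47e-6)^2
Step 3: dP = 145360.25 Pa
Step 4: Convert to kPa: dP = 145.36 kPa


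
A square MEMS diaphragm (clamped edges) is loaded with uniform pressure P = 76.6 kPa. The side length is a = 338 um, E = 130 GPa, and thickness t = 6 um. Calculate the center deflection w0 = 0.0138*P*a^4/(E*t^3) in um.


Step 1: Convert pressure to compatible units (E is in GPa, so P in GPa).
P = 76.6 kPa = 76.6e-6 GPa
Step 2: Compute numerator: 0.0138 * P * a^4.
a^4 = 338^4 = 13051691536
numerator = 0.0138 * 76.6e-6 * 13051691536 = 1.37967e+04
Step 3: Compute denominator: E * t^3 = 130 * 6^3 = 28080
Step 4: w0 = numerator / denominator = 1.37967e+04 / 28080 = 0.4913 um


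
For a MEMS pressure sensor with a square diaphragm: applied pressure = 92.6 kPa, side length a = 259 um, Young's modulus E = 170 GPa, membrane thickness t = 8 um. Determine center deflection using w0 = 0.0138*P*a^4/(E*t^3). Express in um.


Step 1: Convert pressure to compatible units (E is in GPa, so P in GPa).
P = 92.6 kPa = 92.6e-6 GPa
Step 2: Compute numerator: 0.0138 * P * a^4.
a^4 = 259^4 = 4499860561
numerator = 0.0138 * 92.6e-6 * 4499860561 = 5.7503e+03
Step 3: Compute denominator: E * t^3 = 170 * 8^3 = 87040
Step 4: w0 = numerator / denominator = 5.7503e+03 / 87040 = 0.0661 um


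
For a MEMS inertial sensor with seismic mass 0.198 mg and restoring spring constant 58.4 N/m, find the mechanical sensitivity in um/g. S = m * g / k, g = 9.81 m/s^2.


Step 1: Convert mass: m = 0.198 mg = 1.98e-07 kg
Step 2: S = m * g / k = 1.98e-07 * 9.81 / 58.4
Step 3: S = 3.33e-08 m/g
Step 4: Convert to um/g: S = 0.033 um/g


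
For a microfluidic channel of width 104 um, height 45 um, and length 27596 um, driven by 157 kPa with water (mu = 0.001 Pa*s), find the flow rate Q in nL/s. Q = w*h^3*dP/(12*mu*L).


Step 1: Convert all dimensions to SI (meters).
w = 104e-6 m, h = 45e-6 m, L = 27596e-6 m, dP = 157e3 Pa
Step 2: Q = w * h^3 * dP / (12 * mu * L)
Q = 104e-6 * (45e-6)^3 * 157e3 / (12 * 0.001 * 27596e-6) = 4.4930696e-09 m^3/s
Step 3: Convert Q from m^3/s to nL/s (1 m^3 = 1e12 nL, so multiply by 1e12).
Q = 4493.07 nL/s


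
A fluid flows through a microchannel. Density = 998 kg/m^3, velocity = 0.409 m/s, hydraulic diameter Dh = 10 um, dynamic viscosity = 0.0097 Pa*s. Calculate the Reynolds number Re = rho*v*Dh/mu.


Step 1: Convert Dh to meters: Dh = 10e-6 m
Step 2: Re = rho * v * Dh / mu
Re = 998 * 0.409 * 10e-6 / 0.0097
Re = 0.421


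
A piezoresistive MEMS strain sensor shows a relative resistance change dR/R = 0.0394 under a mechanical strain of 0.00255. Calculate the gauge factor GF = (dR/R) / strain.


Step 1: Identify values.
dR/R = 0.0394, strain = 0.00255
Step 2: GF = (dR/R) / strain = 0.0394 / 0.00255
GF = 15.5


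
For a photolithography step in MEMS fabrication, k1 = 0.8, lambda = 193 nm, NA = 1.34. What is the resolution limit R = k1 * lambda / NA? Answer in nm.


Step 1: Identify values: k1 = 0.8, lambda = 193 nm, NA = 1.34
Step 2: R = k1 * lambda / NA
R = 0.8 * 193 / 1.34
R = 115.2 nm


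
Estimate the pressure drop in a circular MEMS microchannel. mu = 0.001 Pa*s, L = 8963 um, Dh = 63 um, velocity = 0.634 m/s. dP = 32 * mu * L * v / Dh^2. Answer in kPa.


Step 1: Convert to SI: L = 8963e-6 m, Dh = 63e-6 m
Step 2: dP = 32 * 0.001 * 8963e-6 * 0.634 / (63e-6)^2
Step 3: dP = 45815.41 Pa
Step 4: Convert to kPa: dP = 45.82 kPa


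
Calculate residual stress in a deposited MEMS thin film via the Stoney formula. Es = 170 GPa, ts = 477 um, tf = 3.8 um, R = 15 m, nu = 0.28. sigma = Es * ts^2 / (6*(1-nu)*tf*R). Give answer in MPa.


Step 1: Compute numerator: Es * ts^2 = 170 * 477^2 = 38679930 (GPa*um^2)
Step 2: Compute denominator (R in um): 6*(1-nu)*tf*R = 6*0.72*3.8*15e6 = 246240000.0 (um^2)
Step 3: sigma (GPa) = 38679930 / 246240000.0 = 1.57082e-01 GPa
Step 4: Convert to MPa (x1000): sigma = 157.1 MPa


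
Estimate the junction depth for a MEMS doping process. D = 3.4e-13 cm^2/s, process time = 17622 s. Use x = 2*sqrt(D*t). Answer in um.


Step 1: Compute D*t = 3.4e-13 * 17622 = 5.99148e-09 cm^2
Step 2: sqrt(D*t) = 7.74047e-05 cm
Step 3: x = 2 * 7.74047e-05 cm = 1.548094e-04 cm
Step 4: Convert to um (1 cm = 1e4 um): x = 1.548 um


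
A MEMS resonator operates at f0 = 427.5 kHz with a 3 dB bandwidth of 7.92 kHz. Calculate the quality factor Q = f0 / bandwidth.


Step 1: Q = f0 / bandwidth
Step 2: Q = 427.5 / 7.92
Q = 54.0


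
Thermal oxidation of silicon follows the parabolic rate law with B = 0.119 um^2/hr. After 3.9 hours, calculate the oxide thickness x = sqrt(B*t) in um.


Step 1: Compute B*t = 0.119 * 3.9 = 0.4641
Step 2: x = sqrt(0.4641)
x = 0.681 um


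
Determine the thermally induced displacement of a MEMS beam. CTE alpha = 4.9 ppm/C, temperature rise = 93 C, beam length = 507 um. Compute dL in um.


Step 1: Convert CTE: alpha = 4.9 ppm/C = 4.9e-6 /C
Step 2: dL = 4.9e-6 * 93 * 507
dL = 0.231 um


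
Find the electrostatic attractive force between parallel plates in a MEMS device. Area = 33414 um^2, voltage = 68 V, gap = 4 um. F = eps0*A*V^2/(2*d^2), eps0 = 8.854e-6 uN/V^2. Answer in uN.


Step 1: Identify parameters.
eps0 = 8.854e-6 uN/V^2, A = 33414 um^2, V = 68 V, d = 4 um
Step 2: Compute V^2 = 68^2 = 4624
Step 3: Compute d^2 = 4^2 = 16
Step 4: F = 0.5 * 8.854e-6 * 33414 * 4624 / 16
F = 42.75 uN


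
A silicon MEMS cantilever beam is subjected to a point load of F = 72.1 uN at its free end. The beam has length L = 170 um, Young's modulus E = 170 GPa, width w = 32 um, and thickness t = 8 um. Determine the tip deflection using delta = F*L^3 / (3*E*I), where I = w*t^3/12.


Step 1: Calculate the second moment of area.
I = w * t^3 / 12 = 32 * 8^3 / 12 = 1365.3333 um^4
Step 2: Convert E to consistent units (1 GPa = 1000 uN/um^2).
E = 170 GPa = 170000 uN/um^2
Step 3: Calculate tip deflection.
delta = F * L^3 / (3 * E * I)
delta = 72.1 * 170^3 / (3 * 170000 * 1365.3333)
delta = 0.5087 um


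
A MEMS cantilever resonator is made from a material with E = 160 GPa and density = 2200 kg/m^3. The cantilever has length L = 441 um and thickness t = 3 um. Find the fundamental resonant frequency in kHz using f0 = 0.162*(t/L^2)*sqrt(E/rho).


Step 1: Convert units to SI.
t_SI = 3e-6 m, L_SI = 441e-6 m
Step 2: Calculate sqrt(E/rho).
sqrt(160e9 / 2200) = 8528.03 m/s
Step 3: Compute f0.
f0 = 0.162 * 3e-6 / (441e-6)^2 * 8528.03 = 21311.2 Hz = 21.31 kHz


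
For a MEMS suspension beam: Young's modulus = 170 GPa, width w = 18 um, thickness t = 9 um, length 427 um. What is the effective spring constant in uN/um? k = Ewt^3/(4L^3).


Step 1: Convert E to consistent units (1 GPa = 1000 uN/um^2).
E = 170 GPa = 170000 uN/um^2
Step 2: Compute t^3 = 9^3 = 729
Step 3: Compute L^3 = 427^3 = 77854483
Step 4: k = 170000 * 18 * 729 / (4 * 77854483)
k = 7.1632 uN/um


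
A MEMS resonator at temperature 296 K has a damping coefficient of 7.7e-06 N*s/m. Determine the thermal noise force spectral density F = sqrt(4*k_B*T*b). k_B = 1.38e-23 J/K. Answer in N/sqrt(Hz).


Step 1: Compute 4 * k_B * T * b
= 4 * 1.38e-23 * 296 * 7.7e-06
= 1.2581e-25 N^2/Hz
Step 2: F_noise = sqrt(1.2581e-25)
F_noise = 3.55e-13 N/sqrt(Hz)


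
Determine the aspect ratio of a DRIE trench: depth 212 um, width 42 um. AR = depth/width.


Step 1: AR = depth / width
Step 2: AR = 212 / 42
AR = 5.0


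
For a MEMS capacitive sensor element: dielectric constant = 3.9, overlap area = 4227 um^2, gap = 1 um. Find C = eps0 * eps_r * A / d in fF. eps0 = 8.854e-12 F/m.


Step 1: Convert area to m^2: A = 4227e-12 m^2
Step 2: Convert gap to m: d = 1e-6 m
Step 3: C = eps0 * eps_r * A / d
C = 8.854e-12 * 3.9 * 4227e-12 / 1e-6
Step 4: Convert to fF (multiply by 1e15).
C = 145.96 fF


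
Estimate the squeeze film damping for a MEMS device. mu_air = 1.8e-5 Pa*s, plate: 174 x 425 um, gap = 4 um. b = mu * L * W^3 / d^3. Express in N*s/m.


Step 1: Convert to SI.
L = 174e-6 m, W = 425e-6 m, d = 4e-6 m
Step 2: W^3 = (425e-6)^3 = 7.68e-11 m^3
Step 3: d^3 = (4e-6)^3 = 6.40e-17 m^3
Step 4: b = 1.8e-5 * 174e-6 * 7.68e-11 / 6.40e-17
b = 3.76e-03 N*s/m


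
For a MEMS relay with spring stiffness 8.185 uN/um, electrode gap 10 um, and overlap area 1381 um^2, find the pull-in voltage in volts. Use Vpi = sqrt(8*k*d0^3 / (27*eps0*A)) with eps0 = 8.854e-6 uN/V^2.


Step 1: Compute numerator: 8 * k * d0^3 = 8 * 8.185 * 10^3 = 65480.0
Step 2: Compute denominator: 27 * eps0 * A = 27 * 8.854e-6 * 1381 = 0.330139
Step 3: Vpi = sqrt(65480.0 / 0.330139)
Vpi = 445.35 V


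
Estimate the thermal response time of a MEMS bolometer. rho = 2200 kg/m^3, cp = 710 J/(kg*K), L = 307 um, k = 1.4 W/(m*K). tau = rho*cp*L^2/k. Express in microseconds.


Step 1: Convert L to m: L = 307e-6 m
Step 2: L^2 = (307e-6)^2 = 9.4249e-08 m^2
Step 3: tau = 2200 * 710 * 9.4249e-08 / 1.4 = 1.0515495571e-01 s
Step 4: Convert to microseconds (multiply by 1e6).
tau = 105154.956 us


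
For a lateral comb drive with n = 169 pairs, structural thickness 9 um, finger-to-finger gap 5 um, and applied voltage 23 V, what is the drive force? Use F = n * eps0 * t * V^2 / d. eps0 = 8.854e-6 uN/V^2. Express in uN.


Step 1: Parameters: n=169, eps0=8.854e-6 uN/V^2, t=9 um, V=23 V, d=5 um
Step 2: V^2 = 529
Step 3: F = 169 * 8.854e-6 * 9 * 529 / 5
F = 1.425 uN


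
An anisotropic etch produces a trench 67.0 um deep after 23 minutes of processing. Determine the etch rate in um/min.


Step 1: Etch rate = depth / time
Step 2: rate = 67.0 / 23
rate = 2.913 um/min


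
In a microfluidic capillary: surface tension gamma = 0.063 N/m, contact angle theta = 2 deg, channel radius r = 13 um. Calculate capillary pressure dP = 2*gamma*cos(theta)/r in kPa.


Step 1: cos(2 deg) = 0.9994
Step 2: Convert r to m: r = 13e-6 m
Step 3: dP = 2 * 0.063 * 0.9994 / 13e-6 = 9686.5 Pa
Step 4: Convert Pa to kPa (divide by 1000).
dP = 9.69 kPa


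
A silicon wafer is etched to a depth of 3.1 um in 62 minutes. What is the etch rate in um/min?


Step 1: Etch rate = depth / time
Step 2: rate = 3.1 / 62
rate = 0.05 um/min


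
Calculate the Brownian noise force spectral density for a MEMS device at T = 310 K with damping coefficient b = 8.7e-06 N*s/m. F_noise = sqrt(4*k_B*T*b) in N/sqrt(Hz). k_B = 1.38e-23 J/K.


Step 1: Compute 4 * k_B * T * b
= 4 * 1.38e-23 * 310 * 8.7e-06
= 1.4887e-25 N^2/Hz
Step 2: F_noise = sqrt(1.4887e-25)
F_noise = 3.86e-13 N/sqrt(Hz)


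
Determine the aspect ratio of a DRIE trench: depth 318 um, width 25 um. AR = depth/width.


Step 1: AR = depth / width
Step 2: AR = 318 / 25
AR = 12.7


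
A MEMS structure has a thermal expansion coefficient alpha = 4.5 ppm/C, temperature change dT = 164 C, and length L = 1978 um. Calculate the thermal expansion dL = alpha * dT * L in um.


Step 1: Convert CTE: alpha = 4.5 ppm/C = 4.5e-6 /C
Step 2: dL = 4.5e-6 * 164 * 1978
dL = 1.4598 um


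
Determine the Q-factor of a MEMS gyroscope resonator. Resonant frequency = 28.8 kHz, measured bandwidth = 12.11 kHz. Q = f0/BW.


Step 1: Q = f0 / bandwidth
Step 2: Q = 28.8 / 12.11
Q = 2.4


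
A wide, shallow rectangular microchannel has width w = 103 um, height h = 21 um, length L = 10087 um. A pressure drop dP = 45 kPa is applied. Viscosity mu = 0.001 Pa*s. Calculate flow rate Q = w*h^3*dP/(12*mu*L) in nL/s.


Step 1: Convert all dimensions to SI (meters).
w = 103e-6 m, h = 21e-6 m, L = 10087e-6 m, dP = 45e3 Pa
Step 2: Q = w * h^3 * dP / (12 * mu * L)
Q = 103e-6 * (21e-6)^3 * 45e3 / (12 * 0.001 * 10087e-6) = 3.5462092e-10 m^3/s
Step 3: Convert Q from m^3/s to nL/s (1 m^3 = 1e12 nL, so multiply by 1e12).
Q = 354.621 nL/s


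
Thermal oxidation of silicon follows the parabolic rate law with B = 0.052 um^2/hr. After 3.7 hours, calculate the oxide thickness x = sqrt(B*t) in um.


Step 1: Compute B*t = 0.052 * 3.7 = 0.1924
Step 2: x = sqrt(0.1924)
x = 0.439 um


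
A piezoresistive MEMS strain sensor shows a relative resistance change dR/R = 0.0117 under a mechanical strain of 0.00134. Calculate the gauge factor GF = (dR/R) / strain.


Step 1: Identify values.
dR/R = 0.0117, strain = 0.00134
Step 2: GF = (dR/R) / strain = 0.0117 / 0.00134
GF = 8.7


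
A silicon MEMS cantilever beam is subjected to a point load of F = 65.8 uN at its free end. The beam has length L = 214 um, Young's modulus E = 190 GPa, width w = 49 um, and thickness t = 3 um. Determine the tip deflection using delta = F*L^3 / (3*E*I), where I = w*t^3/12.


Step 1: Calculate the second moment of area.
I = w * t^3 / 12 = 49 * 3^3 / 12 = 110.25 um^4
Step 2: Convert E to consistent units (1 GPa = 1000 uN/um^2).
E = 190 GPa = 190000 uN/um^2
Step 3: Calculate tip deflection.
delta = F * L^3 / (3 * E * I)
delta = 65.8 * 214^3 / (3 * 190000 * 110.25)
delta = 10.2616 um


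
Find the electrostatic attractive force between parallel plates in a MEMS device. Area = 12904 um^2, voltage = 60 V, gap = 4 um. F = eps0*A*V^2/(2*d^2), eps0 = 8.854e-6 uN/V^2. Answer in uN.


Step 1: Identify parameters.
eps0 = 8.854e-6 uN/V^2, A = 12904 um^2, V = 60 V, d = 4 um
Step 2: Compute V^2 = 60^2 = 3600
Step 3: Compute d^2 = 4^2 = 16
Step 4: F = 0.5 * 8.854e-6 * 12904 * 3600 / 16
F = 12.853 uN


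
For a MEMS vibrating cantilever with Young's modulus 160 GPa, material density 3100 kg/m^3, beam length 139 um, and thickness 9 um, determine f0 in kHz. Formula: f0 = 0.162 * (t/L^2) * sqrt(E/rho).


Step 1: Convert units to SI.
t_SI = 9e-6 m, L_SI = 139e-6 m
Step 2: Calculate sqrt(E/rho).
sqrt(160e9 / 3100) = 7184.21 m/s
Step 3: Compute f0.
f0 = 0.162 * 9e-6 / (139e-6)^2 * 7184.21 = 542134.4 Hz = 542.13 kHz


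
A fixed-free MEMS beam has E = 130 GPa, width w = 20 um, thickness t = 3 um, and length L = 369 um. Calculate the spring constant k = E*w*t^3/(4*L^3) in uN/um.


Step 1: Convert E to consistent units (1 GPa = 1000 uN/um^2).
E = 130 GPa = 130000 uN/um^2
Step 2: Compute t^3 = 3^3 = 27
Step 3: Compute L^3 = 369^3 = 50243409
Step 4: k = 130000 * 20 * 27 / (4 * 50243409)
k = 0.3493 uN/um


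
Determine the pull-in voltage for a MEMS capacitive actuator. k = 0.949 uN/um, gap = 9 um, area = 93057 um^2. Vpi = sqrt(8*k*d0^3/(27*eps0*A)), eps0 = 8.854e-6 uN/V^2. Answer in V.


Step 1: Compute numerator: 8 * k * d0^3 = 8 * 0.949 * 9^3 = 5534.568
Step 2: Compute denominator: 27 * eps0 * A = 27 * 8.854e-6 * 93057 = 22.24602
Step 3: Vpi = sqrt(5534.568 / 22.24602)
Vpi = 15.77 V


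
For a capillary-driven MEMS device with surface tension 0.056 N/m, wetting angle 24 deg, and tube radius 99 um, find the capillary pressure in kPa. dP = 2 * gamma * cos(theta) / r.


Step 1: cos(24 deg) = 0.9135
Step 2: Convert r to m: r = 99e-6 m
Step 3: dP = 2 * 0.056 * 0.9135 / 99e-6 = 1033.5 Pa
Step 4: Convert Pa to kPa (divide by 1000).
dP = 1.03 kPa


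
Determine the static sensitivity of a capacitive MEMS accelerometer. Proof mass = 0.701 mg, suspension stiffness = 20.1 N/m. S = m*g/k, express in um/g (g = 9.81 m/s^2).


Step 1: Convert mass: m = 0.701 mg = 7.01e-07 kg
Step 2: S = m * g / k = 7.01e-07 * 9.81 / 20.1
Step 3: S = 3.42e-07 m/g
Step 4: Convert to um/g: S = 0.342 um/g


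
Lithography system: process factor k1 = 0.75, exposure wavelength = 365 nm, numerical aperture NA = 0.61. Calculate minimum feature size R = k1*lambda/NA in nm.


Step 1: Identify values: k1 = 0.75, lambda = 365 nm, NA = 0.61
Step 2: R = k1 * lambda / NA
R = 0.75 * 365 / 0.61
R = 448.8 nm


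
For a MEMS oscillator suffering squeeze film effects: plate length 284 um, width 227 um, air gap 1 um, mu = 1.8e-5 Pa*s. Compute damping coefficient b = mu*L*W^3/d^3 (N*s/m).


Step 1: Convert to SI.
L = 284e-6 m, W = 227e-6 m, d = 1e-6 m
Step 2: W^3 = (227e-6)^3 = 1.17e-11 m^3
Step 3: d^3 = (1e-6)^3 = 1.00e-18 m^3
Step 4: b = 1.8e-5 * 284e-6 * 1.17e-11 / 1.00e-18
b = 5.98e-02 N*s/m


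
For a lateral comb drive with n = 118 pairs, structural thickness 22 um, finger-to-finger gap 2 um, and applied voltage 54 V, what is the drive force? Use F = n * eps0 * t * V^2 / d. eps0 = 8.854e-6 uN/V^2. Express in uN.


Step 1: Parameters: n=118, eps0=8.854e-6 uN/V^2, t=22 um, V=54 V, d=2 um
Step 2: V^2 = 2916
Step 3: F = 118 * 8.854e-6 * 22 * 2916 / 2
F = 33.512 uN
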